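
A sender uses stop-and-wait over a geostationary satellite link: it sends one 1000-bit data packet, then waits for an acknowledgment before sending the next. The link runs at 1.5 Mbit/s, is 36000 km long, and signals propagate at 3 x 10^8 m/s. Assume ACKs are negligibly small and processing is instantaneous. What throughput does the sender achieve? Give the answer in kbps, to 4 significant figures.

4.155 kbps

t_tx = L/R = 1000/1500000 = 0.000666667 s.
t_prop = 36000000/300000000 = 0.12 s; RTT = 0.24 s.
Cycle = t_tx + RTT = 0.240667 s.
Throughput = L / cycle = 1000 / 0.240667 = 4.155 kbps.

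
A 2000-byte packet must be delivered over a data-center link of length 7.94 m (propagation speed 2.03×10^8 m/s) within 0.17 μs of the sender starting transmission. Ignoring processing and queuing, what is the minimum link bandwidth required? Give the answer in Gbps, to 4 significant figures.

122.2 Gbps

L = 16000 bits.
Propagation delay = 7.94 / 2.03e+08 = 0.0391133 μs.
Transmission budget = 0.17 − 0.0391133 = 0.130887 μs.
R ≥ L / t_tx = 16000 bits / 1.30887e-07 s = 122.2 Gbps.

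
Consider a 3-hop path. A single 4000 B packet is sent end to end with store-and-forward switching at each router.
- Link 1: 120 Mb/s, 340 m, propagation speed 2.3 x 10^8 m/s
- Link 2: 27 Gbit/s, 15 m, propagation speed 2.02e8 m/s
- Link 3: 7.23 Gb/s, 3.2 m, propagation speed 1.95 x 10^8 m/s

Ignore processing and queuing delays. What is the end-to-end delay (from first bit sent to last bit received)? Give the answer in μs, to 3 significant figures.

L = 4000 × 8 = 32000 bits.
Transmission delays (L/R per hop): 266.667, 1.18519, 4.426 μs; sum = 272.278 μs.
Propagation delays (d/s per hop): 1.47826, 0.0742574, 0.0164103 μs; sum = 1.56893 μs.
End-to-end = 274 μs.

274 μs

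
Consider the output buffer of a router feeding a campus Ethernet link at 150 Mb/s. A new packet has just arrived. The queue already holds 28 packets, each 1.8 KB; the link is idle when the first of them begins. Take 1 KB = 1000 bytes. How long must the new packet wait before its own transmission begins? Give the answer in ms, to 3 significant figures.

Each queued packet: L/R = 14400/150000000 = 0.096 ms.
28 queued → 2.688 ms.
Queuing delay = 2.69 ms.

2.69 ms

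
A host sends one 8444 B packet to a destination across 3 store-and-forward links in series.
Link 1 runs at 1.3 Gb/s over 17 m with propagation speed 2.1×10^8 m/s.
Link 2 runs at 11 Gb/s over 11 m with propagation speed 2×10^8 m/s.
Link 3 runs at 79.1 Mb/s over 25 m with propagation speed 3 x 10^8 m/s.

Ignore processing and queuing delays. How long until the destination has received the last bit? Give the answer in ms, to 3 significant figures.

L = 8444 × 8 = 67552 bits.
Transmission delays (L/R per hop): 0.0519631, 0.00614109, 0.854008 ms; sum = 0.912112 ms.
Propagation delays (d/s per hop): 8.09524e-05, 5.5e-05, 8.33333e-05 ms; sum = 0.000219286 ms.
End-to-end = 0.912 ms.

0.912 ms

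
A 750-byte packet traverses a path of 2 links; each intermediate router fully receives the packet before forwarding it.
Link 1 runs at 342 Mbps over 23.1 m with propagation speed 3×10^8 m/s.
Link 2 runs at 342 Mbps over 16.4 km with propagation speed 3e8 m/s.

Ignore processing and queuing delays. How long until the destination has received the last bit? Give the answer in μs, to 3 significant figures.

L = 750 × 8 = 6000 bits.
Transmission delay per hop = L/R = 6000/342000000 = 17.5439 μs; 2 hops → 35.0877 μs.
Propagation delays (d/s per hop): 0.077, 54.6667 μs; sum = 54.7437 μs.
End-to-end = 89.8 μs.

89.8 μs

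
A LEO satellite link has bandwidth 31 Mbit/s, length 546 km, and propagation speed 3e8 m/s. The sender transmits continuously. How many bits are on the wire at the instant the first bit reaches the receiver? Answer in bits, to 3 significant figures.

Propagation delay = 546000 / 300000000 = 0.00182 s.
BDP = R × t_prop = 31000000 × 0.00182 = 56420 bits.

56400 bits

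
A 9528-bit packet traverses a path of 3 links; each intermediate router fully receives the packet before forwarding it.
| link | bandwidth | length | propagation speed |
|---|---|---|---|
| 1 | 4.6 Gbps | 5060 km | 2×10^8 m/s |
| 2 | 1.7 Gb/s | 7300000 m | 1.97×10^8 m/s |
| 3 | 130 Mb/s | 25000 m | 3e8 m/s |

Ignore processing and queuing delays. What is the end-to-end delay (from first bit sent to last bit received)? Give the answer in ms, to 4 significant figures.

Transmission delays (L/R per hop): 0.0020713, 0.00560471, 0.0732923 ms; sum = 0.0809683 ms.
Propagation delays (d/s per hop): 25.3, 37.0558, 0.0833333 ms; sum = 62.4392 ms.
End-to-end = 62.52 ms.

62.52 ms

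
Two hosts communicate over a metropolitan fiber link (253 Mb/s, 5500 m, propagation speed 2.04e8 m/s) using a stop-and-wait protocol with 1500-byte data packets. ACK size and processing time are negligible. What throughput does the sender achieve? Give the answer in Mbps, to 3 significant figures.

118 Mbps

t_tx = L/R = 12000/253000000 = 4.74308e-05 s.
t_prop = 5500/204000000 = 2.69608e-05 s; RTT = 5.39216e-05 s.
Cycle = t_tx + RTT = 0.000101352 s.
Throughput = L / cycle = 12000 / 0.000101352 = 118 Mbps.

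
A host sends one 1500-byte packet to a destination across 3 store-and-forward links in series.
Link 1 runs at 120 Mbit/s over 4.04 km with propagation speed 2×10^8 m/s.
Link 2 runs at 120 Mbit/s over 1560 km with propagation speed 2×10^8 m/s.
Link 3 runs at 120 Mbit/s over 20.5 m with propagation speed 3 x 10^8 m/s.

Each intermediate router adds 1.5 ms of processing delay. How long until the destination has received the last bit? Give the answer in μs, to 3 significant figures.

L = 1500 × 8 = 12000 bits.
Transmission delay per hop = L/R = 12000/120000000 = 100 μs; 3 hops → 300 μs.
Propagation delays (d/s per hop): 20.2, 7800, 0.0683333 μs; sum = 7820.27 μs.
Processing at 2 router(s): 2 × 1.5 ms = 3000 μs.
End-to-end = 11100 μs.

11100 μs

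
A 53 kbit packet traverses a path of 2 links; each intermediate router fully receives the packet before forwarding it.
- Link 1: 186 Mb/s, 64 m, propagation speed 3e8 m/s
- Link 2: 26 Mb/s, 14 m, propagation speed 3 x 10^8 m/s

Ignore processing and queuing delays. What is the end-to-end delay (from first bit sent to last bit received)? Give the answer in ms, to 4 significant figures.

L = 53000 bits.
Transmission delays (L/R per hop): 0.284946, 2.03846 ms; sum = 2.32341 ms.
Propagation delays (d/s per hop): 0.000213333, 4.66667e-05 ms; sum = 0.00026 ms.
End-to-end = 2.324 ms.

2.324 ms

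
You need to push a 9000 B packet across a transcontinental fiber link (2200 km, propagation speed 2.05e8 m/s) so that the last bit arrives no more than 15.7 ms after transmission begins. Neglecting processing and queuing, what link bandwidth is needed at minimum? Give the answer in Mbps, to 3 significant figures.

L = 72000 bits.
Propagation delay = 2200000 / 2.05e+08 = 10.7317 ms.
Transmission budget = 15.7 − 10.7317 = 4.96829 ms.
R ≥ L / t_tx = 72000 bits / 0.00496829 s = 14.5 Mbps.

14.5 Mbps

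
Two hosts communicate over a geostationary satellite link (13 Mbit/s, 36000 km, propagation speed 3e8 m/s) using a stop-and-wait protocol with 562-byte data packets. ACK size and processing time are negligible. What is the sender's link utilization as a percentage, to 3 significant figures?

0.144 %

t_tx = L/R = 4496/13000000 = 0.000345846 s.
t_prop = 36000000/300000000 = 0.12 s; RTT = 0.24 s.
Cycle = t_tx + RTT = 0.240346 s.
Utilization = t_tx / cycle = 0.000345846/0.240346 = 0.144 %.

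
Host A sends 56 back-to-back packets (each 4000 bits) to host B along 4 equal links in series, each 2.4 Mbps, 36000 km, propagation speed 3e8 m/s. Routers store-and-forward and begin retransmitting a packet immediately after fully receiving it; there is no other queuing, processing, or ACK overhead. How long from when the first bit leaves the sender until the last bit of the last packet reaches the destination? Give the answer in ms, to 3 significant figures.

578 ms

Per-hop transmission t_tx = L/R = 4000/2400000 = 1.66667 ms.
Per-hop propagation t_prop = 36000000/300000000 = 120 ms.
Pipeline fill: first packet needs 4·t_tx to clear all hops; remaining 55 packets each add one t_tx.
Total = (4+56-1)·t_tx + 4·t_prop = 59·1.66667 + 4·120 = 578 ms.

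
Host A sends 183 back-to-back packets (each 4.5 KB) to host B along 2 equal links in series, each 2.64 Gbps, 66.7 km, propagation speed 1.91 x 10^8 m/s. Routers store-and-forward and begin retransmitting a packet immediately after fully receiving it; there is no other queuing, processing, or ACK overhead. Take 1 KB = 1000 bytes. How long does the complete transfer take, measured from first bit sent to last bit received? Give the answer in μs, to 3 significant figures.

Per-hop transmission t_tx = L/R = 36000/2640000000 = 13.6364 μs.
Per-hop propagation t_prop = 66700/191000000 = 349.215 μs.
Pipeline fill: first packet needs 2·t_tx to clear all hops; remaining 182 packets each add one t_tx.
Total = (2+183-1)·t_tx + 2·t_prop = 184·13.6364 + 2·349.215 = 3210 μs.

3210 μs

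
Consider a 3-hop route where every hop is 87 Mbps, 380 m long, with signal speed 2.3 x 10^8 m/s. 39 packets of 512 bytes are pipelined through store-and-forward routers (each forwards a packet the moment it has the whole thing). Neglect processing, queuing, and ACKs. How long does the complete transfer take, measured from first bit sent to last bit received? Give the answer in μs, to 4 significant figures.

Per-hop transmission t_tx = L/R = 4096/87000000 = 47.0805 μs.
Per-hop propagation t_prop = 380/2.3e+08 = 1.65217 μs.
Pipeline fill: first packet needs 3·t_tx to clear all hops; remaining 38 packets each add one t_tx.
Total = (3+39-1)·t_tx + 3·t_prop = 41·47.0805 + 3·1.65217 = 1935 μs.

1935 μs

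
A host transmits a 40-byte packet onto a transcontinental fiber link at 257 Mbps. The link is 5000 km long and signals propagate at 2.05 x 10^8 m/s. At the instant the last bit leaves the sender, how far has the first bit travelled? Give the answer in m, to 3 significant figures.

255 m

t_tx = L/R = 320/257000000 = 1.24514e-06 s.
Distance = s × t_tx = 2.05e+08 × 1.24514e-06 = 255 m.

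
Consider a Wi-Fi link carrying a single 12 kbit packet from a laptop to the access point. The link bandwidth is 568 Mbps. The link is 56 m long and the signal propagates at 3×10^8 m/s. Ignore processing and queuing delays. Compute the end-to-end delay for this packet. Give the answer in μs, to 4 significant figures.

21.31 μs

L = 12000 bits.
Transmission delay = L/R = 12000 / 568000000 = 21.1268 μs.
Propagation delay = d/s = 56 m / 300000000 m/s = 0.186667 μs.
Total = 21.31 μs.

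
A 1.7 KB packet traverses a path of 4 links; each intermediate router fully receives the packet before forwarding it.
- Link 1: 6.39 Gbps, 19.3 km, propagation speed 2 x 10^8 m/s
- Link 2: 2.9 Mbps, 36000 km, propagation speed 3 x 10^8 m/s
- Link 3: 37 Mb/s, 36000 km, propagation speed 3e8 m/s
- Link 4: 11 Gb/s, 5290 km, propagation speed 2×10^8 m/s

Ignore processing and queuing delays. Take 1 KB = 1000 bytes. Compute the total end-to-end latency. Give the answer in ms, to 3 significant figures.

L = 13600 bits.
Transmission delays (L/R per hop): 0.00212833, 4.68966, 0.367568, 0.00123636 ms; sum = 5.06059 ms.
Propagation delays (d/s per hop): 0.0965, 120, 120, 26.45 ms; sum = 266.547 ms.
End-to-end = 272 ms.

272 ms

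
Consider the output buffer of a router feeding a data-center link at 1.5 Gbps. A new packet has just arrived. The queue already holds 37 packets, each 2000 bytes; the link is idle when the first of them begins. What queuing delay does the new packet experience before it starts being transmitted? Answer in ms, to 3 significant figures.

Each queued packet: L/R = 16000/1500000000 = 0.0106667 ms.
37 queued → 0.394667 ms.
Queuing delay = 0.395 ms.

0.395 ms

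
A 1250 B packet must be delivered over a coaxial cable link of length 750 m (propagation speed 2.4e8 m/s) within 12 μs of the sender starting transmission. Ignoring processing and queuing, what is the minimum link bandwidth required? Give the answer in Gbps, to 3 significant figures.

1.13 Gbps

L = 10000 bits.
Propagation delay = 750 / 240000000 = 3.125 μs.
Transmission budget = 12 − 3.125 = 8.875 μs.
R ≥ L / t_tx = 10000 bits / 8.875e-06 s = 1.13 Gbps.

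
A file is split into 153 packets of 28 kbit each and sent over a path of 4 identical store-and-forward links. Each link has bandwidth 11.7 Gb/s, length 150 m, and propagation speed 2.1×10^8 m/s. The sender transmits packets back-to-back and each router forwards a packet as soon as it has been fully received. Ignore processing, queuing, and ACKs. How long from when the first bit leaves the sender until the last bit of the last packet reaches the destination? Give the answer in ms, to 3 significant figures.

0.376 ms

Per-hop transmission t_tx = L/R = 28000/11700000000 = 0.00239316 ms.
Per-hop propagation t_prop = 150/210000000 = 0.000714286 ms.
Pipeline fill: first packet needs 4·t_tx to clear all hops; remaining 152 packets each add one t_tx.
Total = (4+153-1)·t_tx + 4·t_prop = 156·0.00239316 + 4·0.000714286 = 0.376 ms.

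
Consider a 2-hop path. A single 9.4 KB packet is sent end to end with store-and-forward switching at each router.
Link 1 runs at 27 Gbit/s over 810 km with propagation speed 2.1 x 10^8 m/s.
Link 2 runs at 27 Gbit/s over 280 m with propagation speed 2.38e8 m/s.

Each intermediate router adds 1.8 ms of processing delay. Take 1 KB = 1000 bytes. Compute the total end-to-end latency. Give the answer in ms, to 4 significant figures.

L = 75200 bits.
Transmission delay per hop = L/R = 75200/27000000000 = 0.00278519 ms; 2 hops → 0.00557037 ms.
Propagation delays (d/s per hop): 3.85714, 0.00117647 ms; sum = 3.85832 ms.
Processing at 1 router(s): 1 × 1.8 ms = 1.8 ms.
End-to-end = 5.664 ms.

5.664 ms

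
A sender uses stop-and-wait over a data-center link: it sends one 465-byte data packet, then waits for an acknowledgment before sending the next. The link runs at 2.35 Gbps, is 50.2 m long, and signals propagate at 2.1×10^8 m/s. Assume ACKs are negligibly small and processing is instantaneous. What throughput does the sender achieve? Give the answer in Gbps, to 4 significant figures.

1.805 Gbps

t_tx = L/R = 3720/2350000000 = 1.58298e-06 s.
t_prop = 50.2/210000000 = 2.39048e-07 s; RTT = 4.78095e-07 s.
Cycle = t_tx + RTT = 2.06107e-06 s.
Throughput = L / cycle = 3720 / 2.06107e-06 = 1.805 Gbps.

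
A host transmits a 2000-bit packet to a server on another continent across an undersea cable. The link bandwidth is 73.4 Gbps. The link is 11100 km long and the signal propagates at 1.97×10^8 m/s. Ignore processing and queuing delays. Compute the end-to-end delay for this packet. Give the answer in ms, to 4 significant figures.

56.35 ms

Transmission delay = L/R = 2000 / 73400000000 = 2.7248e-05 ms.
Propagation delay = d/s = 11100000 m / 197000000 m/s = 56.3452 ms.
Total = 56.35 ms.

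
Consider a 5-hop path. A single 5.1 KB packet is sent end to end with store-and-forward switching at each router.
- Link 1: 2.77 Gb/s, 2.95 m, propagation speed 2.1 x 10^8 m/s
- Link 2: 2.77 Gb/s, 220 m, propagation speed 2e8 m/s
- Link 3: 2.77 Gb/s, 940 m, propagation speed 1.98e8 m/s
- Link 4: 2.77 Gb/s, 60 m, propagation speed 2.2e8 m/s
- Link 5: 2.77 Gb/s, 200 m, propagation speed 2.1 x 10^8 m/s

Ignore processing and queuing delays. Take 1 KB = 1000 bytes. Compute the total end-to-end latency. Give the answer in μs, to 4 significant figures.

80.73 μs

L = 40800 bits.
Transmission delay per hop = L/R = 40800/2770000000 = 14.7292 μs; 5 hops → 73.6462 μs.
Propagation delays (d/s per hop): 0.0140476, 1.1, 4.74747, 0.272727, 0.952381 μs; sum = 7.08663 μs.
End-to-end = 80.73 μs.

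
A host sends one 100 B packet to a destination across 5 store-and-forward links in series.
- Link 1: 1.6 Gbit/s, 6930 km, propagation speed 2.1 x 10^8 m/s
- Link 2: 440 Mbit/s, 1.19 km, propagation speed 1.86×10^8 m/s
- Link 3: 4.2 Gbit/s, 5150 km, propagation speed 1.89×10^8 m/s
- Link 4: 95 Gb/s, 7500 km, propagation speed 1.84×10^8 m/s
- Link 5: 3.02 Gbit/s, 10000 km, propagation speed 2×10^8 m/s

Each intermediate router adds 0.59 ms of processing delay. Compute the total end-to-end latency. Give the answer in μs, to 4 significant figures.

153400 μs

L = 100 × 8 = 800 bits.
Transmission delays (L/R per hop): 0.5, 1.81818, 0.190476, 0.00842105, 0.264901 μs; sum = 2.78198 μs.
Propagation delays (d/s per hop): 33000, 6.39785, 27248.7, 40760.9, 50000 μs; sum = 151016 μs.
Processing at 4 router(s): 4 × 0.59 ms = 2360 μs.
End-to-end = 153400 μs.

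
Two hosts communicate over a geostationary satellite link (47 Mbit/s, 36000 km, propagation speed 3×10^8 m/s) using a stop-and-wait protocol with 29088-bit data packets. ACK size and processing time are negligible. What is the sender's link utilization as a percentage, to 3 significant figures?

t_tx = L/R = 29088/47000000 = 0.000618894 s.
t_prop = 36000000/300000000 = 0.12 s; RTT = 0.24 s.
Cycle = t_tx + RTT = 0.240619 s.
Utilization = t_tx / cycle = 0.000618894/0.240619 = 0.257 %.

0.257 %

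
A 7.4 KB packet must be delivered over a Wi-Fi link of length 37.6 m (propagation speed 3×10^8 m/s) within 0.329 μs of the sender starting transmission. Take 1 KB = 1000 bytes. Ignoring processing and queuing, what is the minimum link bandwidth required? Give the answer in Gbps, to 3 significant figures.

L = 59200 bits.
Propagation delay = 37.6 / 300000000 = 0.125333 μs.
Transmission budget = 0.329 − 0.125333 = 0.203667 μs.
R ≥ L / t_tx = 59200 bits / 2.03667e-07 s = 291 Gbps.

291 Gbps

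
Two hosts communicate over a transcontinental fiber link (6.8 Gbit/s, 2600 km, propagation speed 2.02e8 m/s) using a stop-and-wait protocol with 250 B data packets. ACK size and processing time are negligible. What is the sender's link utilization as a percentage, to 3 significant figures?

0.00114 %

t_tx = L/R = 2000/6800000000 = 2.94118e-07 s.
t_prop = 2600000/202000000 = 0.0128713 s; RTT = 0.0257426 s.
Cycle = t_tx + RTT = 0.0257429 s.
Utilization = t_tx / cycle = 2.94118e-07/0.0257429 = 0.00114 %.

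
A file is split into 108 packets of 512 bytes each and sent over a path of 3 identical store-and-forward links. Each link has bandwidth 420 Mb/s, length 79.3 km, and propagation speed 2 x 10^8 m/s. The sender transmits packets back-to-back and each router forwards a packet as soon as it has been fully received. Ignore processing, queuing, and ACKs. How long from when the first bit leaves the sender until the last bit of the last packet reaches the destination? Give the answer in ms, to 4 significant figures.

Per-hop transmission t_tx = L/R = 4096/420000000 = 0.00975238 ms.
Per-hop propagation t_prop = 79300/200000000 = 0.3965 ms.
Pipeline fill: first packet needs 3·t_tx to clear all hops; remaining 107 packets each add one t_tx.
Total = (3+108-1)·t_tx + 3·t_prop = 110·0.00975238 + 3·0.3965 = 2.262 ms.

2.262 ms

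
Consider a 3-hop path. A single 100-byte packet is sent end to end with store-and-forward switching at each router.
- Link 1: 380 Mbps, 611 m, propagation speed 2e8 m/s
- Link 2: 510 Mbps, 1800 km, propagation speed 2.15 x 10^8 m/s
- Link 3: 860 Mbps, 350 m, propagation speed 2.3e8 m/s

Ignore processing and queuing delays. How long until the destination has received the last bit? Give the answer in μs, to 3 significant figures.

L = 100 × 8 = 800 bits.
Transmission delays (L/R per hop): 2.10526, 1.56863, 0.930233 μs; sum = 4.60412 μs.
Propagation delays (d/s per hop): 3.055, 8372.09, 1.52174 μs; sum = 8376.67 μs.
End-to-end = 8380 μs.

8380 μs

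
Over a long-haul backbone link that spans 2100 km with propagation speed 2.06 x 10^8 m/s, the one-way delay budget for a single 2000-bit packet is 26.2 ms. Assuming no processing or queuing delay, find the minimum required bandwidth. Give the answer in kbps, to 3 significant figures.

Propagation delay = 2100000 / 206000000 = 10.1942 ms.
Transmission budget = 26.2 − 10.1942 = 16.0058 ms.
R ≥ L / t_tx = 2000 bits / 0.0160058 s = 125 kbps.

125 kbps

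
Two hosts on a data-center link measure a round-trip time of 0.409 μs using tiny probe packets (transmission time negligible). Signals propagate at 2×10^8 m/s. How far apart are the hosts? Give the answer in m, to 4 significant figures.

One-way propagation = RTT/2 = 0.2045 μs.
d = s × t = 200000000 × 2.045e-07 = 40.90 m.

40.90 m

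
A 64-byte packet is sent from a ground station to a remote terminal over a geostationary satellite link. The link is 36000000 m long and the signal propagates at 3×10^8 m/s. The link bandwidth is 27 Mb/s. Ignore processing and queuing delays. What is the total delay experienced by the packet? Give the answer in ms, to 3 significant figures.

L = 64 × 8 = 512 bits.
Transmission delay = L/R = 512 / 27000000 = 0.018963 ms.
Propagation delay = d/s = 36000000 m / 300000000 m/s = 120 ms.
Total = 120 ms.

120 ms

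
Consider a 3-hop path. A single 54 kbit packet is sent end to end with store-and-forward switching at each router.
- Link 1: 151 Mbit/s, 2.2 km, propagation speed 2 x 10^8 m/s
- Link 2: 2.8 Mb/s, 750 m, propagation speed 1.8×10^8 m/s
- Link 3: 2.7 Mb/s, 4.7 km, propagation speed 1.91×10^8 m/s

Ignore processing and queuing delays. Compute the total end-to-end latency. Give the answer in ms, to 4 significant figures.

39.68 ms

L = 54000 bits.
Transmission delays (L/R per hop): 0.357616, 19.2857, 20 ms; sum = 39.6433 ms.
Propagation delays (d/s per hop): 0.011, 0.00416667, 0.0246073 ms; sum = 0.039774 ms.
End-to-end = 39.68 ms.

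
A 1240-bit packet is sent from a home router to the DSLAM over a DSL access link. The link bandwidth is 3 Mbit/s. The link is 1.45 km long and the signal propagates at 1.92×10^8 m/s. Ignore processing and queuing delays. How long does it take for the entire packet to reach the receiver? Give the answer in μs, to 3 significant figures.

Transmission delay = L/R = 1240 / 3000000 = 413.333 μs.
Propagation delay = d/s = 1450 m / 192000000 m/s = 7.55208 μs.
Total = 421 μs.

421 μs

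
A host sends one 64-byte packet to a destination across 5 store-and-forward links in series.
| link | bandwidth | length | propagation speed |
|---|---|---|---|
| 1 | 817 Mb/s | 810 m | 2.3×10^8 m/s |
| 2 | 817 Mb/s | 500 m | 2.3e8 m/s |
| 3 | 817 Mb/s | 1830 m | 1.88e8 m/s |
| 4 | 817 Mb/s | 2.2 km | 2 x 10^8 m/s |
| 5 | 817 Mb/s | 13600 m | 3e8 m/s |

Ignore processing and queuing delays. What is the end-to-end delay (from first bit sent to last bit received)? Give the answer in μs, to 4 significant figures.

L = 64 × 8 = 512 bits.
Transmission delay per hop = L/R = 512/817000000 = 0.626683 μs; 5 hops → 3.13341 μs.
Propagation delays (d/s per hop): 3.52174, 2.17391, 9.73404, 11, 45.3333 μs; sum = 71.763 μs.
End-to-end = 74.90 μs.

74.90 μs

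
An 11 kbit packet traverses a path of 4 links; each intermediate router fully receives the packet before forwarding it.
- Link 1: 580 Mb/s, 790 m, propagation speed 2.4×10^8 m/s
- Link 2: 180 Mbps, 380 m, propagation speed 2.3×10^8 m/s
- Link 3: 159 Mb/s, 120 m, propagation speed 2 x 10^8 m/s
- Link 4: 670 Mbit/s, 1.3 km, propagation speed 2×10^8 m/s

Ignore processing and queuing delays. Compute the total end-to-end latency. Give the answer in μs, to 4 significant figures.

177.7 μs

L = 11000 bits.
Transmission delays (L/R per hop): 18.9655, 61.1111, 69.1824, 16.4179 μs; sum = 165.677 μs.
Propagation delays (d/s per hop): 3.29167, 1.65217, 0.6, 6.5 μs; sum = 12.0438 μs.
End-to-end = 177.7 μs.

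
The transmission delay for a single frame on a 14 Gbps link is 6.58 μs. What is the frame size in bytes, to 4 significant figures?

11520 bytes

L = R × t_tx = 14000000000 b/s × 6.58e-06 s = 92120 bits.
In bytes: 92120 / 8 = 11520 bytes.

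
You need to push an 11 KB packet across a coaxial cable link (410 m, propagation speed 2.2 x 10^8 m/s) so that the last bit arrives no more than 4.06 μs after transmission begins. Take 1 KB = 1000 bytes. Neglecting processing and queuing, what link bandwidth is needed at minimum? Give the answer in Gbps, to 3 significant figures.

40.1 Gbps

L = 88000 bits.
Propagation delay = 410 / 2.2e+08 = 1.86364 μs.
Transmission budget = 4.06 − 1.86364 = 2.19636 μs.
R ≥ L / t_tx = 88000 bits / 2.19636e-06 s = 40.1 Gbps.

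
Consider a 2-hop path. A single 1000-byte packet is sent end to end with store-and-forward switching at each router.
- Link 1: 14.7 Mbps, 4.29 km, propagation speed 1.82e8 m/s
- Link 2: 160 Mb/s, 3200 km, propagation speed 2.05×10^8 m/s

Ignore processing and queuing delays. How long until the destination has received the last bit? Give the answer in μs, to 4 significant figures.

L = 1000 × 8 = 8000 bits.
Transmission delays (L/R per hop): 544.218, 50 μs; sum = 594.218 μs.
Propagation delays (d/s per hop): 23.5714, 15609.8 μs; sum = 15633.3 μs.
End-to-end = 16230 μs.

16230 μs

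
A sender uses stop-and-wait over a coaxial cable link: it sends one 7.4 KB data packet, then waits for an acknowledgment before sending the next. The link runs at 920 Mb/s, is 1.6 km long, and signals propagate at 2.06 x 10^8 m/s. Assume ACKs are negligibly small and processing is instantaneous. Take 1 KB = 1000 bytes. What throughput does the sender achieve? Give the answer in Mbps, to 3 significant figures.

t_tx = L/R = 59200/920000000 = 6.43478e-05 s.
t_prop = 1600/206000000 = 7.76699e-06 s; RTT = 1.5534e-05 s.
Cycle = t_tx + RTT = 7.98818e-05 s.
Throughput = L / cycle = 59200 / 7.98818e-05 = 741 Mbps.

741 Mbps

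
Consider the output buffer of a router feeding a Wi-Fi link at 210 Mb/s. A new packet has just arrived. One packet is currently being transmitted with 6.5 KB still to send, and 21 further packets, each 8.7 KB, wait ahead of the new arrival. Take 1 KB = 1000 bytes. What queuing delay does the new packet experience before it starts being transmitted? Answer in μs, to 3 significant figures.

Each queued packet: L/R = 69600/210000000 = 331.429 μs.
21 queued → 6960 μs.
Plus remaining 52000 bits of current packet: 247.619 μs.
Queuing delay = 7210 μs.

7210 μs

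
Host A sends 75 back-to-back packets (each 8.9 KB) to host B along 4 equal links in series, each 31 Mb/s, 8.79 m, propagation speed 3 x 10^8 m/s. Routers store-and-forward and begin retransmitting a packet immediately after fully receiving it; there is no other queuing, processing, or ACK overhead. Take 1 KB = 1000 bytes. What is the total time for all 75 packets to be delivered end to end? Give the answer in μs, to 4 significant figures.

179100 μs

Per-hop transmission t_tx = L/R = 71200/31000000 = 2296.77 μs.
Per-hop propagation t_prop = 8.79/300000000 = 0.0293 μs.
Pipeline fill: first packet needs 4·t_tx to clear all hops; remaining 74 packets each add one t_tx.
Total = (4+75-1)·t_tx + 4·t_prop = 78·2296.77 + 4·0.0293 = 179100 μs.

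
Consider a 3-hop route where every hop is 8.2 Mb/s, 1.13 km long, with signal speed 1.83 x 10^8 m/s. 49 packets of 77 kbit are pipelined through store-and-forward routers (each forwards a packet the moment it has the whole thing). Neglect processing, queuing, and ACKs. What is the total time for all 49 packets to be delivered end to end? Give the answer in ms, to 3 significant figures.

Per-hop transmission t_tx = L/R = 77000/8.2e+06 = 9.39024 ms.
Per-hop propagation t_prop = 1130/183000000 = 0.00617486 ms.
Pipeline fill: first packet needs 3·t_tx to clear all hops; remaining 48 packets each add one t_tx.
Total = (3+49-1)·t_tx + 3·t_prop = 51·9.39024 + 3·0.00617486 = 479 ms.

479 ms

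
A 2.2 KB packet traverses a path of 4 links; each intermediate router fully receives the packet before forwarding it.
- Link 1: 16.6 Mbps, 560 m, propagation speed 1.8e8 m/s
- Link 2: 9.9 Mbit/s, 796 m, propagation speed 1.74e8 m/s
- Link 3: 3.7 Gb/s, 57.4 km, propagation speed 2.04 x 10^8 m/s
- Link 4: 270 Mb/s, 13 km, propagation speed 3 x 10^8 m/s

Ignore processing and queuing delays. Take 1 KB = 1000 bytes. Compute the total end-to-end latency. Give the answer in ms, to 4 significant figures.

3.240 ms

L = 17600 bits.
Transmission delays (L/R per hop): 1.06024, 1.77778, 0.00475676, 0.0651852 ms; sum = 2.90796 ms.
Propagation delays (d/s per hop): 0.00311111, 0.00457471, 0.281373, 0.0433333 ms; sum = 0.332392 ms.
End-to-end = 3.240 ms.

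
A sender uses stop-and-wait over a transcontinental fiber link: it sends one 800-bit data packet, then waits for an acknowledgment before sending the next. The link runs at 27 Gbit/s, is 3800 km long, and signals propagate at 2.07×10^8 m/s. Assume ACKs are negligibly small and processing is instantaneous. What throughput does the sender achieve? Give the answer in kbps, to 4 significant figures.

21.79 kbps

t_tx = L/R = 800/27000000000 = 2.96296e-08 s.
t_prop = 3800000/2.07e+08 = 0.0183575 s; RTT = 0.036715 s.
Cycle = t_tx + RTT = 0.036715 s.
Throughput = L / cycle = 800 / 0.036715 = 21.79 kbps.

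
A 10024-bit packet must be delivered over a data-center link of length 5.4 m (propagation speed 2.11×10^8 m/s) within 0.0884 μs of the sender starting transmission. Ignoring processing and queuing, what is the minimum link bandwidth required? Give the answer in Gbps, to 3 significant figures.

Propagation delay = 5.4 / 211000000 = 0.0255924 μs.
Transmission budget = 0.0884 − 0.0255924 = 0.0628076 μs.
R ≥ L / t_tx = 10024 bits / 6.28076e-08 s = 160 Gbps.

160 Gbps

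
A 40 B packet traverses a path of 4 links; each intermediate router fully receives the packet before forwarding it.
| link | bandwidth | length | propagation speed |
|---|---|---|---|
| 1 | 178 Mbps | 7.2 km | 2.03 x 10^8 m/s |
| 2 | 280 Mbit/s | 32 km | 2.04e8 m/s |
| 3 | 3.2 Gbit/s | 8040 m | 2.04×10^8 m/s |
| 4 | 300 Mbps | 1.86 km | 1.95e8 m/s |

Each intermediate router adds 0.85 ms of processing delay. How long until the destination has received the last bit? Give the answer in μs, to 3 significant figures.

2800 μs

L = 40 × 8 = 320 bits.
Transmission delays (L/R per hop): 1.79775, 1.14286, 0.1, 1.06667 μs; sum = 4.10728 μs.
Propagation delays (d/s per hop): 35.468, 156.863, 39.4118, 9.53846 μs; sum = 241.281 μs.
Processing at 3 router(s): 3 × 0.85 ms = 2550 μs.
End-to-end = 2800 μs.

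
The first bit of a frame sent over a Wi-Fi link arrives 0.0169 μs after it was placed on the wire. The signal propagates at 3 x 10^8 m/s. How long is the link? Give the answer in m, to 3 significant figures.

5.07 m

d = s × t_prop = 300000000 × 1.69e-08 = 5.07 m.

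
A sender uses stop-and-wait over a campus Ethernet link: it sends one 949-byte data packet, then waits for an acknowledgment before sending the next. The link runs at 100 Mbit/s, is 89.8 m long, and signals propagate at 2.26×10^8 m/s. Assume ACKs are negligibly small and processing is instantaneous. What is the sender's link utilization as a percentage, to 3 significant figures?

99.0 %

t_tx = L/R = 7592/100000000 = 7.592e-05 s.
t_prop = 89.8/2.26e+08 = 3.97345e-07 s; RTT = 7.9469e-07 s.
Cycle = t_tx + RTT = 7.67147e-05 s.
Utilization = t_tx / cycle = 7.592e-05/7.67147e-05 = 99.0 %.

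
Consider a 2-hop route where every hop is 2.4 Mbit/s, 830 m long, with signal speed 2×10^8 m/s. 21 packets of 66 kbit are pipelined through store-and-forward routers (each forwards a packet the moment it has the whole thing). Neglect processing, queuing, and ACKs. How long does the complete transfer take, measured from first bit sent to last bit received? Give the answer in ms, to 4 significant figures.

605.0 ms

Per-hop transmission t_tx = L/R = 66000/2400000 = 27.5 ms.
Per-hop propagation t_prop = 830/200000000 = 0.00415 ms.
Pipeline fill: first packet needs 2·t_tx to clear all hops; remaining 20 packets each add one t_tx.
Total = (2+21-1)·t_tx + 2·t_prop = 22·27.5 + 2·0.00415 = 605.0 ms.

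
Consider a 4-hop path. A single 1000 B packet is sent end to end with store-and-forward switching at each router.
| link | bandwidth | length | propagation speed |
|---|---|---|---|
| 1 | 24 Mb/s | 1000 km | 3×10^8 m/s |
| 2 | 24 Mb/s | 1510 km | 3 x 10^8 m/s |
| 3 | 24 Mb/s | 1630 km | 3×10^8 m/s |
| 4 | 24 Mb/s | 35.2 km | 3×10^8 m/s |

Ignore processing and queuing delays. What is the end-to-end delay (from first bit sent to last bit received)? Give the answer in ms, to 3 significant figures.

15.3 ms

L = 1000 × 8 = 8000 bits.
Transmission delay per hop = L/R = 8000/24000000 = 0.333333 ms; 4 hops → 1.33333 ms.
Propagation delays (d/s per hop): 3.33333, 5.03333, 5.43333, 0.117333 ms; sum = 13.9173 ms.
End-to-end = 15.3 ms.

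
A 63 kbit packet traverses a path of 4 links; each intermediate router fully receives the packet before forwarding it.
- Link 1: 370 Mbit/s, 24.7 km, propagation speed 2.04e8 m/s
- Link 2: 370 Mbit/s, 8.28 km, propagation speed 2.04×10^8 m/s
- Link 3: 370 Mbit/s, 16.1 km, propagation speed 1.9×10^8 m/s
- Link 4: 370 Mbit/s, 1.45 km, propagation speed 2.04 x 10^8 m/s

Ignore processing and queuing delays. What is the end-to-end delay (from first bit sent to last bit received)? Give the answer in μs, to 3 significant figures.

935 μs

L = 63000 bits.
Transmission delay per hop = L/R = 63000/370000000 = 170.27 μs; 4 hops → 681.081 μs.
Propagation delays (d/s per hop): 121.078, 40.5882, 84.7368, 7.10784 μs; sum = 253.511 μs.
End-to-end = 935 μs.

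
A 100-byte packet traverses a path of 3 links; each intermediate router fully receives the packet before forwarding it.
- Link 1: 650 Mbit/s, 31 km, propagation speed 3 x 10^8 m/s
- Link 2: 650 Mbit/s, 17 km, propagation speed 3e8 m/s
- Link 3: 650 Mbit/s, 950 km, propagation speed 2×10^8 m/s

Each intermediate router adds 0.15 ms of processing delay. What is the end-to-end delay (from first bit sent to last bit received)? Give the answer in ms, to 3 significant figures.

L = 100 × 8 = 800 bits.
Transmission delay per hop = L/R = 800/650000000 = 0.00123077 ms; 3 hops → 0.00369231 ms.
Propagation delays (d/s per hop): 0.103333, 0.0566667, 4.75 ms; sum = 4.91 ms.
Processing at 2 router(s): 2 × 0.15 ms = 0.3 ms.
End-to-end = 5.21 ms.

5.21 ms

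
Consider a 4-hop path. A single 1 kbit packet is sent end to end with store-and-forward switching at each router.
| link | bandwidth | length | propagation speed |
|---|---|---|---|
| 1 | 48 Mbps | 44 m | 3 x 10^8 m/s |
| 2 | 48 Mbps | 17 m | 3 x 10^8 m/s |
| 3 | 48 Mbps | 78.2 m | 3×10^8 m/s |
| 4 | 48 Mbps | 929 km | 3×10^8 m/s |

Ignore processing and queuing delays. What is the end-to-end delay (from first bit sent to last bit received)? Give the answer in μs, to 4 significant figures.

L = 1000 bits.
Transmission delay per hop = L/R = 1000/48000000 = 20.8333 μs; 4 hops → 83.3333 μs.
Propagation delays (d/s per hop): 0.146667, 0.0566667, 0.260667, 3096.67 μs; sum = 3097.13 μs.
End-to-end = 3180 μs.

3180 μs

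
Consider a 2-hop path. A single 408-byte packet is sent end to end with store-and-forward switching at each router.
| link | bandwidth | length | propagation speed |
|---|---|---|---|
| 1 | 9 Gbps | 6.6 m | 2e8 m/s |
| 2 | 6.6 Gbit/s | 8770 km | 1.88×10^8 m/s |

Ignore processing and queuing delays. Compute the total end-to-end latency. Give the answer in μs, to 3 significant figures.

46600 μs

L = 408 × 8 = 3264 bits.
Transmission delays (L/R per hop): 0.362667, 0.494545 μs; sum = 0.857212 μs.
Propagation delays (d/s per hop): 0.033, 46648.9 μs; sum = 46649 μs.
End-to-end = 46600 μs.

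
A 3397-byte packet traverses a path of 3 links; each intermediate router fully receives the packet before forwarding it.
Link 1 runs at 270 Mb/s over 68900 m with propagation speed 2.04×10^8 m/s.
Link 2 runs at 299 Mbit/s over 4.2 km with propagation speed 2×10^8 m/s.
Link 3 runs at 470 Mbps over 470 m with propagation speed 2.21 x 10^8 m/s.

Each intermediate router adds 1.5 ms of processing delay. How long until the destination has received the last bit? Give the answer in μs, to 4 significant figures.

3610 μs

L = 3397 × 8 = 27176 bits.
Transmission delays (L/R per hop): 100.652, 90.8896, 57.8213 μs; sum = 249.363 μs.
Propagation delays (d/s per hop): 337.745, 21, 2.1267 μs; sum = 360.872 μs.
Processing at 2 router(s): 2 × 1.5 ms = 3000 μs.
End-to-end = 3610 μs.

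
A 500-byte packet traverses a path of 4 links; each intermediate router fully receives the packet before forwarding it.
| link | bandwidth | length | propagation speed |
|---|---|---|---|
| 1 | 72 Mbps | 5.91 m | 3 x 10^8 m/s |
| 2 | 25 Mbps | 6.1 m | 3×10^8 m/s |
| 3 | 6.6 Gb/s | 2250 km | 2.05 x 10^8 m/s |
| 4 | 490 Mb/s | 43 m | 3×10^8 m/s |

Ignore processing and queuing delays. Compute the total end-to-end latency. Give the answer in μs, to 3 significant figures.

L = 500 × 8 = 4000 bits.
Transmission delays (L/R per hop): 55.5556, 160, 0.606061, 8.16327 μs; sum = 224.325 μs.
Propagation delays (d/s per hop): 0.0197, 0.0203333, 10975.6, 0.143333 μs; sum = 10975.8 μs.
End-to-end = 11200 μs.

11200 μs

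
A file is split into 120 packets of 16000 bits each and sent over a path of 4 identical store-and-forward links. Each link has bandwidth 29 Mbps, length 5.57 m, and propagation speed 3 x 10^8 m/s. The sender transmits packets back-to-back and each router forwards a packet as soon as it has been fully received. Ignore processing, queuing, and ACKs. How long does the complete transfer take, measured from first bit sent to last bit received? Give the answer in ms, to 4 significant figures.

Per-hop transmission t_tx = L/R = 16000/29000000 = 0.551724 ms.
Per-hop propagation t_prop = 5.57/300000000 = 1.85667e-05 ms.
Pipeline fill: first packet needs 4·t_tx to clear all hops; remaining 119 packets each add one t_tx.
Total = (4+120-1)·t_tx + 4·t_prop = 123·0.551724 + 4·1.85667e-05 = 67.86 ms.

67.86 ms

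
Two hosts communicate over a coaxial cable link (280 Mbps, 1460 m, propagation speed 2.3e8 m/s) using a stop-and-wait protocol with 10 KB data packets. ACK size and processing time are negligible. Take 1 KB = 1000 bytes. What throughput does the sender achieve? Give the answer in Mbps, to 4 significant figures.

t_tx = L/R = 80000/280000000 = 0.000285714 s.
t_prop = 1460/2.3e+08 = 6.34783e-06 s; RTT = 1.26957e-05 s.
Cycle = t_tx + RTT = 0.00029841 s.
Throughput = L / cycle = 80000 / 0.00029841 = 268.1 Mbps.

268.1 Mbps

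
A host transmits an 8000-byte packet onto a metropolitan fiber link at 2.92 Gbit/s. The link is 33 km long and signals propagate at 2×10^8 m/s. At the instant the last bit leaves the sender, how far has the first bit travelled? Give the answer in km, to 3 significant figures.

4.38 km

t_tx = L/R = 64000/2920000000 = 2.19178e-05 s.
Distance = s × t_tx = 200000000 × 2.19178e-05 = 4.38 km.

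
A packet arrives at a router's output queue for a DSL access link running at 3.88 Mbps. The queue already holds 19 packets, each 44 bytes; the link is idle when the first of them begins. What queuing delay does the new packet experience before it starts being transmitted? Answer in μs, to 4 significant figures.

Each queued packet: L/R = 352/3880000 = 90.7216 μs.
19 queued → 1723.71 μs.
Queuing delay = 1724 μs.

1724 μs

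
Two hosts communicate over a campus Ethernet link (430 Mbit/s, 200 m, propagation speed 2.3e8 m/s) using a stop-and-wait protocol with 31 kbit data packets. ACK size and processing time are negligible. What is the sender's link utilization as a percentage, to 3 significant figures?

97.6 %

t_tx = L/R = 31000/430000000 = 7.2093e-05 s.
t_prop = 200/2.3e+08 = 8.69565e-07 s; RTT = 1.73913e-06 s.
Cycle = t_tx + RTT = 7.38322e-05 s.
Utilization = t_tx / cycle = 7.2093e-05/7.38322e-05 = 97.6 %.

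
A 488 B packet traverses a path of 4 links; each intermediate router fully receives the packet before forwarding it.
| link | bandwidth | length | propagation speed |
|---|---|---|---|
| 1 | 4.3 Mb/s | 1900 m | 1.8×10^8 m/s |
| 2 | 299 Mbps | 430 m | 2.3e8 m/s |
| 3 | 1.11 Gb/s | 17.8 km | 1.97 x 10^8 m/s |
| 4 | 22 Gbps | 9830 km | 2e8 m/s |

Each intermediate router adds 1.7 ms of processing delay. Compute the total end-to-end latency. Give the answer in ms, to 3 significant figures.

55.3 ms

L = 488 × 8 = 3904 bits.
Transmission delays (L/R per hop): 0.907907, 0.0130569, 0.00351712, 0.000177455 ms; sum = 0.924658 ms.
Propagation delays (d/s per hop): 0.0105556, 0.00186957, 0.0903553, 49.15 ms; sum = 49.2528 ms.
Processing at 3 router(s): 3 × 1.7 ms = 5.1 ms.
End-to-end = 55.3 ms.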